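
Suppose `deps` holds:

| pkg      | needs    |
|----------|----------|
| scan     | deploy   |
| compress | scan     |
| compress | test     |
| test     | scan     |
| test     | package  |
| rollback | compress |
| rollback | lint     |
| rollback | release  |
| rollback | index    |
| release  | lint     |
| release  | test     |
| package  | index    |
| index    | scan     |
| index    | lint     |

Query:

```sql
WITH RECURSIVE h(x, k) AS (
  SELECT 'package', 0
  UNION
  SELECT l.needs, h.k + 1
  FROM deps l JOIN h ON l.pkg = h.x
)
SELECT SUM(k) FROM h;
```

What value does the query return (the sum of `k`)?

8

Base: (package, k=0).
Iteration 1: edges from {package} -> (index, k=1).
Iteration 2: edges from {index} -> (lint, k=2), (scan, k=2).
Iteration 3: edges from {lint,scan} -> (deploy, k=3).
Iteration 4: no outgoing edges from {deploy}; recursion stops.
SUM(k) = 0 + 1 + 2 + 2 + 3 = 8.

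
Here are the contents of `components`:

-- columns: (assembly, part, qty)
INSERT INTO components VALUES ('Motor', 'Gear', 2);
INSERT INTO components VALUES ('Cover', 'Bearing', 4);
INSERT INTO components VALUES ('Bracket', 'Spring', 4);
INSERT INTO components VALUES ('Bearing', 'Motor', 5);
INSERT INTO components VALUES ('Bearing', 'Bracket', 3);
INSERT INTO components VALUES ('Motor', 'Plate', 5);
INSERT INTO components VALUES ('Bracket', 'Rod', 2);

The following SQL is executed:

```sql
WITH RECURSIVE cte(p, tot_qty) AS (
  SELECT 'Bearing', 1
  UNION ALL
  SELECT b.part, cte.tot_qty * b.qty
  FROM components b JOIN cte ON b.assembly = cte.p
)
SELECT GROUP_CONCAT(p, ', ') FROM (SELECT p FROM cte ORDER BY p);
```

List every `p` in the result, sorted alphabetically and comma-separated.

Bearing, Bracket, Gear, Motor, Plate, Rod, Spring

Base: (Bearing, tot_qty=1).
Iteration 1: components of {Bearing} -> Bracket = 1*3 = 3, Motor = 1*5 = 5.
Iteration 2: components of {Bracket,Motor} -> Gear = 5*2 = 10, Plate = 5*5 = 25, Rod = 3*2 = 6, Spring = 3*4 = 12.
Iteration 3: no further components; recursion stops.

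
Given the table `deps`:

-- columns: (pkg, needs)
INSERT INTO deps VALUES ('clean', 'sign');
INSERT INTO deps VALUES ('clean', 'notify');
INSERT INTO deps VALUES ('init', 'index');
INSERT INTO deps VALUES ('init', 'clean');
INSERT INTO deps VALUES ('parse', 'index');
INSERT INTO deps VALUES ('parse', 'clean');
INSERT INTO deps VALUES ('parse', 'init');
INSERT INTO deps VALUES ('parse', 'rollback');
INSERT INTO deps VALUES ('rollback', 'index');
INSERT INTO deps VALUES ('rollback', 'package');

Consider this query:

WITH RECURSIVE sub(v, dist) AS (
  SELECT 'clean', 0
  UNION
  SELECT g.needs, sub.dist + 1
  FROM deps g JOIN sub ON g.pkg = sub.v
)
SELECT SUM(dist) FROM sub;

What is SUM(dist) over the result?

2

Base: (clean, dist=0).
Iteration 1: edges from {clean} -> (notify, dist=1), (sign, dist=1).
Iteration 2: no outgoing edges from {notify,sign}; recursion stops.
SUM(dist) = 0 + 1 + 1 = 2.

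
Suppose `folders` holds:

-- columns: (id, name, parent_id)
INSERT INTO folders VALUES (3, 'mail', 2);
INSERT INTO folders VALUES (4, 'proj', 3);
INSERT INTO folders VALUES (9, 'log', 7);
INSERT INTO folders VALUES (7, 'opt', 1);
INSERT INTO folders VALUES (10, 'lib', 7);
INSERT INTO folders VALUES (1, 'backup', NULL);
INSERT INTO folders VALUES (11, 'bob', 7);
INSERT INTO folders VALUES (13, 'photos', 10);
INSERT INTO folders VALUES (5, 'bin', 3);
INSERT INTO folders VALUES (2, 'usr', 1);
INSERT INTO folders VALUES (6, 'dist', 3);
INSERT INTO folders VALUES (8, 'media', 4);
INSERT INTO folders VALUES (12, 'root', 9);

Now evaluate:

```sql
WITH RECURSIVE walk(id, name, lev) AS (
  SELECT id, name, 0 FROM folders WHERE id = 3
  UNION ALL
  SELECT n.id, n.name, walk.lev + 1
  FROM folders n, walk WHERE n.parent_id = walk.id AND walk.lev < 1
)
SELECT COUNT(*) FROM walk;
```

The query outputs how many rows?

Base: id=3 (mail) at lev 0.
Iteration 1: rows with parent_id in {3} -> proj (id 4, lev 1), bin (id 5, lev 1), dist (id 6, lev 1).
Iteration 2: lev < 1 fails for all current rows; recursion stops.
Total rows emitted: 4.

4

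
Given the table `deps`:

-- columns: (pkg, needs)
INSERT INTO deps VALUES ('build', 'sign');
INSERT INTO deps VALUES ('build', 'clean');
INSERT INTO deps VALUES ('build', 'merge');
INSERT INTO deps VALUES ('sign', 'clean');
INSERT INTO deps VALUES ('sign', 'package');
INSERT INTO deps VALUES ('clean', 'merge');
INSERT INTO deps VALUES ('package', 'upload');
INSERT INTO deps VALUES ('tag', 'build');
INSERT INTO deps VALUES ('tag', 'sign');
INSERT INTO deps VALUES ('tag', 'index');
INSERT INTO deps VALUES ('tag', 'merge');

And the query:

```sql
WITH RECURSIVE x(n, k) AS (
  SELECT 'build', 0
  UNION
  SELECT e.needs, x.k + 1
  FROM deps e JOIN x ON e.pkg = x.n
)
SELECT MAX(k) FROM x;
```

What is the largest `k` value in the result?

3

Base: (build, k=0).
Iteration 1: edges from {build} -> (clean, k=1), (merge, k=1), (sign, k=1).
Iteration 2: edges from {clean,merge,sign} -> (clean, k=2), (merge, k=2), (package, k=2).
Iteration 3: edges from {clean,merge,package} -> (merge, k=3), (upload, k=3).
Iteration 4: no outgoing edges from {merge,upload}; recursion stops.
k values: 0, 1, 1, 1, 2, 2, 2, 3, 3; the maximum is 3.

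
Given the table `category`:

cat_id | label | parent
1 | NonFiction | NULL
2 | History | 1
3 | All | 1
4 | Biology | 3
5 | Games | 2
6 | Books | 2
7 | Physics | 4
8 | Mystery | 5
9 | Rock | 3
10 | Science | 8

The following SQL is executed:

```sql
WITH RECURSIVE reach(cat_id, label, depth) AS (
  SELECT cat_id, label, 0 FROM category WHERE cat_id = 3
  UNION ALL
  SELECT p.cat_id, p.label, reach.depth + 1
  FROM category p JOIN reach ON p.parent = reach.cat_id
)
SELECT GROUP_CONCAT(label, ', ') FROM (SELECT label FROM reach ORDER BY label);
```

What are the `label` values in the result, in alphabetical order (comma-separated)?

All, Biology, Physics, Rock

Base: cat_id=3 (All) at depth 0.
Iteration 1: rows with parent in {3} -> Biology (id 4, depth 1), Rock (id 9, depth 1).
Iteration 2: rows with parent in {4,9} -> Physics (id 7, depth 2).
Iteration 3: no rows with parent in {7}; recursion stops.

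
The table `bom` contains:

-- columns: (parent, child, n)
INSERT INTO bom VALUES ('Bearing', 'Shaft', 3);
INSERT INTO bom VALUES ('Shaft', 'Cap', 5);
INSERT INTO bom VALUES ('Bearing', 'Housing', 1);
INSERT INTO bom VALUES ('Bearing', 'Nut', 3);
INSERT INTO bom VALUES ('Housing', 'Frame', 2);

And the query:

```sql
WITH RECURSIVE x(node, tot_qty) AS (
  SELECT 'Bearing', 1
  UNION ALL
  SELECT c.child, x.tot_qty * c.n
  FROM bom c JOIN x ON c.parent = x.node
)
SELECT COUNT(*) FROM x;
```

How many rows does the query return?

Base: (Bearing, tot_qty=1).
Iteration 1: components of {Bearing} -> Housing = 1*1 = 1, Nut = 1*3 = 3, Shaft = 1*3 = 3.
Iteration 2: components of {Housing,Nut,Shaft} -> Cap = 3*5 = 15, Frame = 1*2 = 2.
Iteration 3: no further components; recursion stops.
Total rows emitted: 6.

6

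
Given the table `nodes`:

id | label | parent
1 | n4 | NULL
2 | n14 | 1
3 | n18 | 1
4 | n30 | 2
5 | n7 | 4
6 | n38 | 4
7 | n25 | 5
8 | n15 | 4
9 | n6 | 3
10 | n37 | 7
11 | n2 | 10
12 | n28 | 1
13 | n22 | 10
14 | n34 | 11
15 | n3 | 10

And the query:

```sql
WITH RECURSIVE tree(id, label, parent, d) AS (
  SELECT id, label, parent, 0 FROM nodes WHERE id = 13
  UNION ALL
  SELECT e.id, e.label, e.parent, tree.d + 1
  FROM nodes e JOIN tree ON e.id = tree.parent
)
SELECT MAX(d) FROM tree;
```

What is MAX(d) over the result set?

Base: id=13 (n22), parent=10, d 0.
Iteration 1: join on id=10 -> n37 (id 10, parent=7, d 1).
Iteration 2: join on id=7 -> n25 (id 7, parent=5, d 2).
Iteration 3: join on id=5 -> n7 (id 5, parent=4, d 3).
Iteration 4: join on id=4 -> n30 (id 4, parent=2, d 4).
Iteration 5: join on id=2 -> n14 (id 2, parent=1, d 5).
Iteration 6: join on id=1 -> n4 (id 1, parent=NULL, d 6).
Iteration 7: parent is NULL; no match; recursion stops.
d values: 0, 1, 2, 3, 4, 5, 6; the maximum is 6.

6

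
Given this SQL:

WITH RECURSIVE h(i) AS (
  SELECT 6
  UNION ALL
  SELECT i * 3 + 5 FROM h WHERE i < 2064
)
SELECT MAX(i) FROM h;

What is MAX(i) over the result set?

Base: i=6.
Iteration 1: 6 < 2064 holds -> i = 6 * 3 + 5 = 23.
Iteration 2: 23 < 2064 holds -> i = 23 * 3 + 5 = 74.
Iteration 3: 74 < 2064 holds -> i = 74 * 3 + 5 = 227.
Iteration 4: 227 < 2064 holds -> i = 227 * 3 + 5 = 686.
Iteration 5: 686 < 2064 holds -> i = 686 * 3 + 5 = 2063.
Iteration 6: 2063 < 2064 holds -> i = 2063 * 3 + 5 = 6194.
Iteration 7: 6194 < 2064 fails; recursion stops.
i values: 6, 23, 74, 227, 686, 2063, 6194; the maximum is 6194.

6194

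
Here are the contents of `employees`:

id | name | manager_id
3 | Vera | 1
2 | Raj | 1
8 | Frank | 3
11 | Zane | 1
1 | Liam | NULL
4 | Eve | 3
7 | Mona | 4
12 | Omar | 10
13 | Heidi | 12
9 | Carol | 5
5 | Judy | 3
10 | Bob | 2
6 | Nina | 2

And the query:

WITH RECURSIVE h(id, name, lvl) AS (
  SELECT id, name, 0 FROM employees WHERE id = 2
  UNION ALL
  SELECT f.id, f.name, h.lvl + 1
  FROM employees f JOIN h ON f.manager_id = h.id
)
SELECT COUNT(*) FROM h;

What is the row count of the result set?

Base: id=2 (Raj) at lvl 0.
Iteration 1: rows with manager_id in {2} -> Nina (id 6, lvl 1), Bob (id 10, lvl 1).
Iteration 2: rows with manager_id in {6,10} -> Omar (id 12, lvl 2).
Iteration 3: rows with manager_id in {12} -> Heidi (id 13, lvl 3).
Iteration 4: no rows with manager_id in {13}; recursion stops.
Total rows emitted: 5.

5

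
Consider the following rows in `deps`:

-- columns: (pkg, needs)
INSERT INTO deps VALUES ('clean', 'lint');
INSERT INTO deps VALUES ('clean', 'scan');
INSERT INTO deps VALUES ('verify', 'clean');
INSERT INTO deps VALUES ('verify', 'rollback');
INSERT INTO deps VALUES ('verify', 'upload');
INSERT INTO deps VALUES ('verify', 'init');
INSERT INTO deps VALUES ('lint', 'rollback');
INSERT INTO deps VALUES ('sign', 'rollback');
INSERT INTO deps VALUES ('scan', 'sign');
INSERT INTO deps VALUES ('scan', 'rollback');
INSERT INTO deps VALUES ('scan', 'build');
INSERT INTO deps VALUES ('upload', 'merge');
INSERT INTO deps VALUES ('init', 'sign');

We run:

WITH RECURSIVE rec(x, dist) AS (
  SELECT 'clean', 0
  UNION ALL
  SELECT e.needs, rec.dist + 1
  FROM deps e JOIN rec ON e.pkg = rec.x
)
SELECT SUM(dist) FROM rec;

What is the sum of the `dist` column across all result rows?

13

Base: (clean, dist=0).
Iteration 1: edges from {clean} -> (lint, dist=1), (scan, dist=1).
Iteration 2: edges from {lint,scan} -> (build, dist=2), (rollback, dist=2) x2, (sign, dist=2). [UNION ALL keeps all 4 new rows, including repeats]
Iteration 3: edges from {build,rollback,sign} -> (rollback, dist=3).
Iteration 4: no outgoing edges from {rollback}; recursion stops.
SUM(dist) = 0 + 1 + 1 + 2 + 2 + 2 + 2 + 3 = 13.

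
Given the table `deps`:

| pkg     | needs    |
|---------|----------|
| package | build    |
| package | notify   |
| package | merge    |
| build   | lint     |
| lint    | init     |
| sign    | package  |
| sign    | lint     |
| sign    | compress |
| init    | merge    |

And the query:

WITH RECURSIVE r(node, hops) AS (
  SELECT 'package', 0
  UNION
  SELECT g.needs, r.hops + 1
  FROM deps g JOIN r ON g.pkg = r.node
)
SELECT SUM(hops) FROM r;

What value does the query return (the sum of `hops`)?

12

Base: (package, hops=0).
Iteration 1: edges from {package} -> (build, hops=1), (merge, hops=1), (notify, hops=1).
Iteration 2: edges from {build,merge,notify} -> (lint, hops=2).
Iteration 3: edges from {lint} -> (init, hops=3).
Iteration 4: edges from {init} -> (merge, hops=4).
Iteration 5: no outgoing edges from {merge}; recursion stops.
SUM(hops) = 0 + 1 + 1 + 1 + 2 + 3 + 4 = 12.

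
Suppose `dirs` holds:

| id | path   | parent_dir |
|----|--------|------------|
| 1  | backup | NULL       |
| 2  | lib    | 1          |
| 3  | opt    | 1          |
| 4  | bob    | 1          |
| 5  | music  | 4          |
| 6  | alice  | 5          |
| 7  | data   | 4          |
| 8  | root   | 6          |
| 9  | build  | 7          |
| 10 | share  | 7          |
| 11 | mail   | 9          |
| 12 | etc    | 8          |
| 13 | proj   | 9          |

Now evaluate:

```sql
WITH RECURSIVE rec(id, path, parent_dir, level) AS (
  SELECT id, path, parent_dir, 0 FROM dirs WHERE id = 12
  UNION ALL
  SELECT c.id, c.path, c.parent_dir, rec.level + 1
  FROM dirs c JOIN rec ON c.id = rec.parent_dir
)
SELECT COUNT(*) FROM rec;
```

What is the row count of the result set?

6

Base: id=12 (etc), parent_dir=8, level 0.
Iteration 1: join on id=8 -> root (id 8, parent_dir=6, level 1).
Iteration 2: join on id=6 -> alice (id 6, parent_dir=5, level 2).
Iteration 3: join on id=5 -> music (id 5, parent_dir=4, level 3).
Iteration 4: join on id=4 -> bob (id 4, parent_dir=1, level 4).
Iteration 5: join on id=1 -> backup (id 1, parent_dir=NULL, level 5).
Iteration 6: parent_dir is NULL; no match; recursion stops.
Total rows emitted: 6.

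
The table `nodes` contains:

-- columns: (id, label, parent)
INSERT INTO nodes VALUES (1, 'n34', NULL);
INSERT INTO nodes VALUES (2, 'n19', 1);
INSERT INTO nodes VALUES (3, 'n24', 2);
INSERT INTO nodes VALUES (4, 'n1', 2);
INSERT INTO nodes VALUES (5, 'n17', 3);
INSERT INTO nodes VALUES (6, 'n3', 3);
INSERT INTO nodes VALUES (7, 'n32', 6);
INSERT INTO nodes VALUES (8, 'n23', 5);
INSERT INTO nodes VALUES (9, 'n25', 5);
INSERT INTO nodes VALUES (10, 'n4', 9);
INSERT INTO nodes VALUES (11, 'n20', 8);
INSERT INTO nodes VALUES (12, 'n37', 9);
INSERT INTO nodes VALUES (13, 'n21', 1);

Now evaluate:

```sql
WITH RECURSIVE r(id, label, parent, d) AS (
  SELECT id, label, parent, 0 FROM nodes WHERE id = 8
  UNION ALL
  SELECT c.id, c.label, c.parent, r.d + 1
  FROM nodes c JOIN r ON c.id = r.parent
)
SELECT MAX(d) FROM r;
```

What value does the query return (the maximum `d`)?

Base: id=8 (n23), parent=5, d 0.
Iteration 1: join on id=5 -> n17 (id 5, parent=3, d 1).
Iteration 2: join on id=3 -> n24 (id 3, parent=2, d 2).
Iteration 3: join on id=2 -> n19 (id 2, parent=1, d 3).
Iteration 4: join on id=1 -> n34 (id 1, parent=NULL, d 4).
Iteration 5: parent is NULL; no match; recursion stops.
d values: 0, 1, 2, 3, 4; the maximum is 4.

4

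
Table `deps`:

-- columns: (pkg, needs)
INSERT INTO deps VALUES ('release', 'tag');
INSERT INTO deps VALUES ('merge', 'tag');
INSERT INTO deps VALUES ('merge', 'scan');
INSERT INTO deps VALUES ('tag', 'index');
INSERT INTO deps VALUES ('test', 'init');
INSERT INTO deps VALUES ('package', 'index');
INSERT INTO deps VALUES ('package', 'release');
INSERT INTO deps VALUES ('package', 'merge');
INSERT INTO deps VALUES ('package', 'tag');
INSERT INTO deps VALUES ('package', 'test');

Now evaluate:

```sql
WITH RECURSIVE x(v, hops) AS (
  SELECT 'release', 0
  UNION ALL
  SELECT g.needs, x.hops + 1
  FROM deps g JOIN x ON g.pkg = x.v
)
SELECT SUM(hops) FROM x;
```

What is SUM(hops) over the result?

3

Base: (release, hops=0).
Iteration 1: edges from {release} -> (tag, hops=1).
Iteration 2: edges from {tag} -> (index, hops=2).
Iteration 3: no outgoing edges from {index}; recursion stops.
SUM(hops) = 0 + 1 + 2 = 3.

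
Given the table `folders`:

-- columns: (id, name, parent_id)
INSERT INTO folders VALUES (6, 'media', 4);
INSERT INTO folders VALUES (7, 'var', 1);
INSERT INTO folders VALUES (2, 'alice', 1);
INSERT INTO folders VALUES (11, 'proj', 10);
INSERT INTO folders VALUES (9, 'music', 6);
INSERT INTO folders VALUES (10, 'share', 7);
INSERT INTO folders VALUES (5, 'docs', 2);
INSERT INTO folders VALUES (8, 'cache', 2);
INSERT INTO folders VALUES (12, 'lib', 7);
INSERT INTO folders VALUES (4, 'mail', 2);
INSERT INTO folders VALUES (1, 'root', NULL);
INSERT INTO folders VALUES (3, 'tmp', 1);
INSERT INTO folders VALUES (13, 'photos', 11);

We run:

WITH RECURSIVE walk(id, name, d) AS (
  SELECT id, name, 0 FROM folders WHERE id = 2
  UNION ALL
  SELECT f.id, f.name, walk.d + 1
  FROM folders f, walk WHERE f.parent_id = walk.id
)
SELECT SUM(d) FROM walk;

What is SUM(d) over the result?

8

Base: id=2 (alice) at d 0.
Iteration 1: rows with parent_id in {2} -> mail (id 4, d 1), docs (id 5, d 1), cache (id 8, d 1).
Iteration 2: rows with parent_id in {4,5,8} -> media (id 6, d 2).
Iteration 3: rows with parent_id in {6} -> music (id 9, d 3).
Iteration 4: no rows with parent_id in {9}; recursion stops.
SUM(d) = 0 + 1 + 1 + 1 + 2 + 3 = 8.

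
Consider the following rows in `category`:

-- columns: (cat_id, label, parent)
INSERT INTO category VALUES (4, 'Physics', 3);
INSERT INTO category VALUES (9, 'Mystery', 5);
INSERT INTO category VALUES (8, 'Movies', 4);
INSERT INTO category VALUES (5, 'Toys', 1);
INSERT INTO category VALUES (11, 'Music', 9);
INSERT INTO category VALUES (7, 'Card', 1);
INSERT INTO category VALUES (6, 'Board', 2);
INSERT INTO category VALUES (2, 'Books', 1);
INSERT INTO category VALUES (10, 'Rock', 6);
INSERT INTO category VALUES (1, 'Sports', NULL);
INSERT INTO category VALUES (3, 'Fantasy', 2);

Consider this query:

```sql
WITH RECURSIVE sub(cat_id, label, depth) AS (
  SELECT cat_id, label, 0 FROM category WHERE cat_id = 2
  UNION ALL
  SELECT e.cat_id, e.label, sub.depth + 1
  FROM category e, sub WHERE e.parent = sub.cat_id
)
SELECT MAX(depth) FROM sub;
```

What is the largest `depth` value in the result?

Base: cat_id=2 (Books) at depth 0.
Iteration 1: rows with parent in {2} -> Fantasy (id 3, depth 1), Board (id 6, depth 1).
Iteration 2: rows with parent in {3,6} -> Physics (id 4, depth 2), Rock (id 10, depth 2).
Iteration 3: rows with parent in {4,10} -> Movies (id 8, depth 3).
Iteration 4: no rows with parent in {8}; recursion stops.
depth values: 0, 1, 1, 2, 2, 3; the maximum is 3.

3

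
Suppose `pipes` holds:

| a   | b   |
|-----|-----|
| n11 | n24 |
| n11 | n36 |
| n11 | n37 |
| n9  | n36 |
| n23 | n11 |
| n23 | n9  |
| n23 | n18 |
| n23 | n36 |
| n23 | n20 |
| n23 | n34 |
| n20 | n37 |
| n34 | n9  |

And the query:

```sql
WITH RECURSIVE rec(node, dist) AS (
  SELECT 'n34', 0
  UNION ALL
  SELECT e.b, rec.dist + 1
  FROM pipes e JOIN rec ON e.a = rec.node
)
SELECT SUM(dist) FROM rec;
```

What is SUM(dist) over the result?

Base: (n34, dist=0).
Iteration 1: edges from {n34} -> (n9, dist=1).
Iteration 2: edges from {n9} -> (n36, dist=2).
Iteration 3: no outgoing edges from {n36}; recursion stops.
SUM(dist) = 0 + 1 + 2 = 3.

3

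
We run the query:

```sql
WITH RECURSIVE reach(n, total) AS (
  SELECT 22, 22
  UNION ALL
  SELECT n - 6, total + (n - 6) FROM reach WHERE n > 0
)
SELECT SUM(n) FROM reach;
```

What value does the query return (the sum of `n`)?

50

Base: n=22, total=22.
Iteration 1: 22 > 0 holds -> n = 22 - 6 = 16, total = 22 + 16 = 38.
Iteration 2: 16 > 0 holds -> n = 16 - 6 = 10, total = 38 + 10 = 48.
Iteration 3: 10 > 0 holds -> n = 10 - 6 = 4, total = 48 + 4 = 52.
Iteration 4: 4 > 0 holds -> n = 4 - 6 = -2, total = 52 + -2 = 50.
Iteration 5: -2 > 0 fails; recursion stops.
SUM(n) = 22 + 16 + 10 + 4 + -2 = 50.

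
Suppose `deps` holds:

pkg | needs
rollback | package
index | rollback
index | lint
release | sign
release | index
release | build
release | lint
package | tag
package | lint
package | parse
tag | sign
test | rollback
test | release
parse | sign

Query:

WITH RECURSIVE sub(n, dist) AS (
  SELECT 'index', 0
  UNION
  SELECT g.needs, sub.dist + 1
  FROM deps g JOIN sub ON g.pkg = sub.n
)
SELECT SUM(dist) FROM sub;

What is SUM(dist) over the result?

Base: (index, dist=0).
Iteration 1: edges from {index} -> (lint, dist=1), (rollback, dist=1).
Iteration 2: edges from {lint,rollback} -> (package, dist=2).
Iteration 3: edges from {package} -> (lint, dist=3), (parse, dist=3), (tag, dist=3).
Iteration 4: edges from {lint,parse,tag} -> (sign, dist=4). [UNION drops 1 duplicate row(s)]
Iteration 5: no outgoing edges from {sign}; recursion stops.
SUM(dist) = 0 + 1 + 1 + 2 + 3 + 3 + 3 + 4 = 17.

17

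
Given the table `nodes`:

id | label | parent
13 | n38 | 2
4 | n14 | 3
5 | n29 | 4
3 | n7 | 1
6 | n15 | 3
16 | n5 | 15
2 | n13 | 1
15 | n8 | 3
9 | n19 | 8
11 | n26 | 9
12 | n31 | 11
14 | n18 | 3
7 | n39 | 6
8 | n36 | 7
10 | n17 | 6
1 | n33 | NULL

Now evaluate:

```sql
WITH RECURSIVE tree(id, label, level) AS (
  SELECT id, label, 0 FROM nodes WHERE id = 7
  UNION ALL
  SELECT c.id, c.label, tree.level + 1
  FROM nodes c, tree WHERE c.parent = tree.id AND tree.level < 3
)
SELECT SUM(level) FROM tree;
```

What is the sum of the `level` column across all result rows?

Base: id=7 (n39) at level 0.
Iteration 1: rows with parent in {7} -> n36 (id 8, level 1).
Iteration 2: rows with parent in {8} -> n19 (id 9, level 2).
Iteration 3: rows with parent in {9} -> n26 (id 11, level 3).
Iteration 4: level < 3 fails for all current rows; recursion stops.
SUM(level) = 0 + 1 + 2 + 3 = 6.

6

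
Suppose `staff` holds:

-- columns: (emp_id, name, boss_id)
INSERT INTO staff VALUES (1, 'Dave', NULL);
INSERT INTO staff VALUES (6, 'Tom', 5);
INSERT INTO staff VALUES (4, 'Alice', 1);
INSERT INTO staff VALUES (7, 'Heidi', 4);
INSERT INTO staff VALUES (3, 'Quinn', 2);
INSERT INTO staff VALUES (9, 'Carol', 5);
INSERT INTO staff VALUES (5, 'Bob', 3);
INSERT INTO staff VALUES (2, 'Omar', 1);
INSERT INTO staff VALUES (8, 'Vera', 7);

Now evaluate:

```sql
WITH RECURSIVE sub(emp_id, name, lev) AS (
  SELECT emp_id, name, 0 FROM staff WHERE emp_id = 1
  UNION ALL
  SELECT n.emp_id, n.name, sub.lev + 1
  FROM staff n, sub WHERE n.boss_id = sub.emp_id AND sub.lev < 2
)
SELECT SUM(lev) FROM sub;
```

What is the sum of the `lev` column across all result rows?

6

Base: emp_id=1 (Dave) at lev 0.
Iteration 1: rows with boss_id in {1} -> Omar (id 2, lev 1), Alice (id 4, lev 1).
Iteration 2: rows with boss_id in {2,4} -> Quinn (id 3, lev 2), Heidi (id 7, lev 2).
Iteration 3: lev < 2 fails for all current rows; recursion stops.
SUM(lev) = 0 + 1 + 1 + 2 + 2 = 6.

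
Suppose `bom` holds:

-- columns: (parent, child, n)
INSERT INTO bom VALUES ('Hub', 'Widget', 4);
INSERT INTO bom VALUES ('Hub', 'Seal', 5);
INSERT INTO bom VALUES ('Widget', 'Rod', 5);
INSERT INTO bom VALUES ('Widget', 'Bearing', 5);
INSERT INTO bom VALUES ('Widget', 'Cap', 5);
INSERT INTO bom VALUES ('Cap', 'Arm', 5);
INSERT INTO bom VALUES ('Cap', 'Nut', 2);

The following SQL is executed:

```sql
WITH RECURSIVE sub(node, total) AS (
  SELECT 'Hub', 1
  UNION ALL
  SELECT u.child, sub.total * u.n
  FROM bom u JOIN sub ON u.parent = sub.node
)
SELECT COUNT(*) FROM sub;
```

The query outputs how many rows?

Base: (Hub, total=1).
Iteration 1: components of {Hub} -> Seal = 1*5 = 5, Widget = 1*4 = 4.
Iteration 2: components of {Seal,Widget} -> Bearing = 4*5 = 20, Cap = 4*5 = 20, Rod = 4*5 = 20.
Iteration 3: components of {Bearing,Cap,Rod} -> Arm = 20*5 = 100, Nut = 20*2 = 40.
Iteration 4: no further components; recursion stops.
Total rows emitted: 8.

8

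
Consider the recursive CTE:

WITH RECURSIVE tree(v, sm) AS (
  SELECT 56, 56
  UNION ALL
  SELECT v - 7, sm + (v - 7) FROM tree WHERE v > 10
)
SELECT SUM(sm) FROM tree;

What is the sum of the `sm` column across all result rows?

Base: v=56, sm=56.
Iteration 1: 56 > 10 holds -> v = 56 - 7 = 49, sm = 56 + 49 = 105.
Iteration 2: 49 > 10 holds -> v = 49 - 7 = 42, sm = 105 + 42 = 147.
Iteration 3: 42 > 10 holds -> v = 42 - 7 = 35, sm = 147 + 35 = 182.
Iteration 4: 35 > 10 holds -> v = 35 - 7 = 28, sm = 182 + 28 = 210.
Iteration 5: 28 > 10 holds -> v = 28 - 7 = 21, sm = 210 + 21 = 231.
Iteration 6: 21 > 10 holds -> v = 21 - 7 = 14, sm = 231 + 14 = 245.
Iteration 7: 14 > 10 holds -> v = 14 - 7 = 7, sm = 245 + 7 = 252.
Iteration 8: 7 > 10 fails; recursion stops.
SUM(sm) = 56 + 105 + 147 + 182 + 210 + 231 + 245 + 252 = 1428.

1428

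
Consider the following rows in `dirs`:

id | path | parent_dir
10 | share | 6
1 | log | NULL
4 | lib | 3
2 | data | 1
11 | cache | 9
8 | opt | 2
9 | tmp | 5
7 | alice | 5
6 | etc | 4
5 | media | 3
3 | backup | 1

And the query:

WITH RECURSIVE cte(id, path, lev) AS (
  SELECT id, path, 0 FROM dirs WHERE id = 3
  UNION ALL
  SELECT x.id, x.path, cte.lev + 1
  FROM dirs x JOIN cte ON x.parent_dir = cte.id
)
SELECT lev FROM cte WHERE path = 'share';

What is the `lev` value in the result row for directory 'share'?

3

Base: id=3 (backup) at lev 0.
Iteration 1: rows with parent_dir in {3} -> lib (id 4, lev 1), media (id 5, lev 1).
Iteration 2: rows with parent_dir in {4,5} -> etc (id 6, lev 2), alice (id 7, lev 2), tmp (id 9, lev 2).
Iteration 3: rows with parent_dir in {6,7,9} -> share (id 10, lev 3), cache (id 11, lev 3).
Iteration 4: no rows with parent_dir in {10,11}; recursion stops.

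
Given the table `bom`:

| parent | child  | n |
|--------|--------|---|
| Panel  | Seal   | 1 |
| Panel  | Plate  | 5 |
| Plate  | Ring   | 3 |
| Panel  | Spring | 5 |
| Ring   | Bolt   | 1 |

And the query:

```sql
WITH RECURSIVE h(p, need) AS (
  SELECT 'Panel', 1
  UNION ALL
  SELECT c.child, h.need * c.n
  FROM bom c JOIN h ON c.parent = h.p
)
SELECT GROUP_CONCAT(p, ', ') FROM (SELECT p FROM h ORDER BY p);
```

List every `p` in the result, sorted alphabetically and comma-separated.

Base: (Panel, need=1).
Iteration 1: components of {Panel} -> Plate = 1*5 = 5, Seal = 1*1 = 1, Spring = 1*5 = 5.
Iteration 2: components of {Plate,Seal,Spring} -> Ring = 5*3 = 15.
Iteration 3: components of {Ring} -> Bolt = 15*1 = 15.
Iteration 4: no further components; recursion stops.

Bolt, Panel, Plate, Ring, Seal, Spring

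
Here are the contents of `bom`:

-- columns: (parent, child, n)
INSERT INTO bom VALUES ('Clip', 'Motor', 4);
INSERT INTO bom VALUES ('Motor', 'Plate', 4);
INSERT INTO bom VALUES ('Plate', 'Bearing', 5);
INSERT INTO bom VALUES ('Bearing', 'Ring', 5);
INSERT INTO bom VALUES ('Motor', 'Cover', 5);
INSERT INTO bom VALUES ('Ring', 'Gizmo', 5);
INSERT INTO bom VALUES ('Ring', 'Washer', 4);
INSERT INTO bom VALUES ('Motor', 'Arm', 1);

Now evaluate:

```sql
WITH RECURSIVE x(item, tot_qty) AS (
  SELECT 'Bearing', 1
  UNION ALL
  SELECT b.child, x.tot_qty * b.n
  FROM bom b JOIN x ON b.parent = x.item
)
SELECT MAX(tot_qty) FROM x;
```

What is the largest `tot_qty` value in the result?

25

Base: (Bearing, tot_qty=1).
Iteration 1: components of {Bearing} -> Ring = 1*5 = 5.
Iteration 2: components of {Ring} -> Gizmo = 5*5 = 25, Washer = 5*4 = 20.
Iteration 3: no further components; recursion stops.
tot_qty values: 1, 5, 25, 20; the maximum is 25.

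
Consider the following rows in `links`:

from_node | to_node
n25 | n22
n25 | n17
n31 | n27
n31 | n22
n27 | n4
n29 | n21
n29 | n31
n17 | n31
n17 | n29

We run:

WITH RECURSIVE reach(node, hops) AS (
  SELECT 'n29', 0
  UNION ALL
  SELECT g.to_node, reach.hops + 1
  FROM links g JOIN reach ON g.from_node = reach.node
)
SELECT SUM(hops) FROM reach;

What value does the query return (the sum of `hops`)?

Base: (n29, hops=0).
Iteration 1: edges from {n29} -> (n21, hops=1), (n31, hops=1).
Iteration 2: edges from {n21,n31} -> (n22, hops=2), (n27, hops=2).
Iteration 3: edges from {n22,n27} -> (n4, hops=3).
Iteration 4: no outgoing edges from {n4}; recursion stops.
SUM(hops) = 0 + 1 + 1 + 2 + 2 + 3 = 9.

9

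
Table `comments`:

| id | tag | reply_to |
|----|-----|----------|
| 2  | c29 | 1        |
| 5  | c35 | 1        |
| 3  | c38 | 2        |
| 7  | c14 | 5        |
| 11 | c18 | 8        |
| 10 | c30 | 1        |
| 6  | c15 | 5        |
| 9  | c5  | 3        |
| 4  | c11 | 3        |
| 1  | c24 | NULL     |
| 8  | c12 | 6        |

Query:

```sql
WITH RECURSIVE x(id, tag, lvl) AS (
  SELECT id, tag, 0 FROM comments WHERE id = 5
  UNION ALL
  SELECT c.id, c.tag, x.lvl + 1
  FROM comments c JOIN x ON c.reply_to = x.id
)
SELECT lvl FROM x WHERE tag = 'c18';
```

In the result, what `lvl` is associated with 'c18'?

Base: id=5 (c35) at lvl 0.
Iteration 1: rows with reply_to in {5} -> c15 (id 6, lvl 1), c14 (id 7, lvl 1).
Iteration 2: rows with reply_to in {6,7} -> c12 (id 8, lvl 2).
Iteration 3: rows with reply_to in {8} -> c18 (id 11, lvl 3).
Iteration 4: no rows with reply_to in {11}; recursion stops.

3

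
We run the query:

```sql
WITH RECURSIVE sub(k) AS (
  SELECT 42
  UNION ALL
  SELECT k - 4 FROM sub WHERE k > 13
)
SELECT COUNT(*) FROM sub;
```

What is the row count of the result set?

9

Base: k=42.
Iteration 1: 42 > 13 holds -> k = 42 - 4 = 38.
Iteration 2: 38 > 13 holds -> k = 38 - 4 = 34.
Iteration 3: 34 > 13 holds -> k = 34 - 4 = 30.
Iteration 4: 30 > 13 holds -> k = 30 - 4 = 26.
Iteration 5: 26 > 13 holds -> k = 26 - 4 = 22.
Iteration 6: 22 > 13 holds -> k = 22 - 4 = 18.
Iteration 7: 18 > 13 holds -> k = 18 - 4 = 14.
Iteration 8: 14 > 13 holds -> k = 14 - 4 = 10.
Iteration 9: 10 > 13 fails; recursion stops.
Total rows emitted: 9.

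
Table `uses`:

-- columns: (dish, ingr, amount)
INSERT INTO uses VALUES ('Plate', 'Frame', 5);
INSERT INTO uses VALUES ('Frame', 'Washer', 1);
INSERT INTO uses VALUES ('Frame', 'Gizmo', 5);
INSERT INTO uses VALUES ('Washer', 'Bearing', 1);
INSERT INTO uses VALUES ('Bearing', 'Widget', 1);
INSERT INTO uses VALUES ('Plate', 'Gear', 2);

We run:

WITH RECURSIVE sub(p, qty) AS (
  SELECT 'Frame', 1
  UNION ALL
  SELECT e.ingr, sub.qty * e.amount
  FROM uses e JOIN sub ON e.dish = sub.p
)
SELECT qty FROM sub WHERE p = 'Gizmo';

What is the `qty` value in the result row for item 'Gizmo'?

5

Base: (Frame, qty=1).
Iteration 1: components of {Frame} -> Gizmo = 1*5 = 5, Washer = 1*1 = 1.
Iteration 2: components of {Gizmo,Washer} -> Bearing = 1*1 = 1.
Iteration 3: components of {Bearing} -> Widget = 1*1 = 1.
Iteration 4: no further components; recursion stops.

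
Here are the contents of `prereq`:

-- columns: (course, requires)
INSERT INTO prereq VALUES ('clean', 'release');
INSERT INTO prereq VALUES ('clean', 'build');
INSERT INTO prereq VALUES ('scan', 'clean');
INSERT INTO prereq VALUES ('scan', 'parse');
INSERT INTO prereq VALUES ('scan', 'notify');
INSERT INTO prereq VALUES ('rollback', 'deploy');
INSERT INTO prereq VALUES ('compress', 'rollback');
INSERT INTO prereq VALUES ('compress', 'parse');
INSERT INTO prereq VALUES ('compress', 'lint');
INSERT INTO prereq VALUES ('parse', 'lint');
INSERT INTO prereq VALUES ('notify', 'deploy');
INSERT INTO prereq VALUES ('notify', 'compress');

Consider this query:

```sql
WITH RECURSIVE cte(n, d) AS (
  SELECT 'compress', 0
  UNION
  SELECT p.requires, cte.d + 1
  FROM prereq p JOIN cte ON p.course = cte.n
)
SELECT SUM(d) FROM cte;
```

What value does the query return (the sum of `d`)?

Base: (compress, d=0).
Iteration 1: edges from {compress} -> (lint, d=1), (parse, d=1), (rollback, d=1).
Iteration 2: edges from {lint,parse,rollback} -> (deploy, d=2), (lint, d=2).
Iteration 3: no outgoing edges from {deploy,lint}; recursion stops.
SUM(d) = 0 + 1 + 1 + 1 + 2 + 2 = 7.

7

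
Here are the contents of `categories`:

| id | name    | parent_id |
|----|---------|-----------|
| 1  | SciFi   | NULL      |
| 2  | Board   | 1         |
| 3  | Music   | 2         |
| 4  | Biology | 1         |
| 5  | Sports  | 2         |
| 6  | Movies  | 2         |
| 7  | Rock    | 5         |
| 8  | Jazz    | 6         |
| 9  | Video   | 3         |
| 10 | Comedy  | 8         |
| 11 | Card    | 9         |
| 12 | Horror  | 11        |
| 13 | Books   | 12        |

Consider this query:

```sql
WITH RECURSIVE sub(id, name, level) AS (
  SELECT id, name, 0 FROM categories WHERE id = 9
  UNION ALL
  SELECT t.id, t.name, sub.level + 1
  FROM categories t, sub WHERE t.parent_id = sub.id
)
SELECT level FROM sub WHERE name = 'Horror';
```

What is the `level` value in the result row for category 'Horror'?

Base: id=9 (Video) at level 0.
Iteration 1: rows with parent_id in {9} -> Card (id 11, level 1).
Iteration 2: rows with parent_id in {11} -> Horror (id 12, level 2).
Iteration 3: rows with parent_id in {12} -> Books (id 13, level 3).
Iteration 4: no rows with parent_id in {13}; recursion stops.

2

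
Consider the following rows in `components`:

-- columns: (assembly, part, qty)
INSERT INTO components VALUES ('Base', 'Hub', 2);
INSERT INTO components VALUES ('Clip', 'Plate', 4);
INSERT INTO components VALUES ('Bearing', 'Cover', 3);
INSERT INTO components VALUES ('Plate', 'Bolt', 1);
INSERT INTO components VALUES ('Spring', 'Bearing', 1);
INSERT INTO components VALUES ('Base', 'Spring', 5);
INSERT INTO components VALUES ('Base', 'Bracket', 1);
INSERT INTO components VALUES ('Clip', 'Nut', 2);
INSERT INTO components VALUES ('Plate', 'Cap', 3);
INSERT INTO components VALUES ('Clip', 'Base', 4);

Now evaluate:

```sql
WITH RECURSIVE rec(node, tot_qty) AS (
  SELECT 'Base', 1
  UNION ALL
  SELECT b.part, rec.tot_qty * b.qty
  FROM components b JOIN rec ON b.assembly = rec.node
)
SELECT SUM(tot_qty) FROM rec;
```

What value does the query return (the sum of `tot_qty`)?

Base: (Base, tot_qty=1).
Iteration 1: components of {Base} -> Bracket = 1*1 = 1, Hub = 1*2 = 2, Spring = 1*5 = 5.
Iteration 2: components of {Bracket,Hub,Spring} -> Bearing = 5*1 = 5.
Iteration 3: components of {Bearing} -> Cover = 5*3 = 15.
Iteration 4: no further components; recursion stops.
SUM(tot_qty) = 1 + 1 + 5 + 2 + 5 + 15 = 29.

29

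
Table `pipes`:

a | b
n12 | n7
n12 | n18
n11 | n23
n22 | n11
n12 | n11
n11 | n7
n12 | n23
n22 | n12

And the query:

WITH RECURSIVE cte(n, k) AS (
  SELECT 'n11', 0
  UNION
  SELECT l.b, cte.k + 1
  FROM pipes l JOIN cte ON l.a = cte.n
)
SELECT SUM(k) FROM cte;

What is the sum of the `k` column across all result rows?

Base: (n11, k=0).
Iteration 1: edges from {n11} -> (n23, k=1), (n7, k=1).
Iteration 2: no outgoing edges from {n23,n7}; recursion stops.
SUM(k) = 0 + 1 + 1 = 2.

2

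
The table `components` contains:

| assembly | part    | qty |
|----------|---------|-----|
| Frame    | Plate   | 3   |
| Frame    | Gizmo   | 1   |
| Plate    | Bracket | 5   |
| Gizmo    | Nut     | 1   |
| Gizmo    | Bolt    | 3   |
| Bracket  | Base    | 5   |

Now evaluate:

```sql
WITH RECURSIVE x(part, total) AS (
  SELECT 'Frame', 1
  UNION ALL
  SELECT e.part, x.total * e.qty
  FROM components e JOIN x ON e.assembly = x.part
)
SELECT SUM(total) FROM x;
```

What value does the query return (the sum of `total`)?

99

Base: (Frame, total=1).
Iteration 1: components of {Frame} -> Gizmo = 1*1 = 1, Plate = 1*3 = 3.
Iteration 2: components of {Gizmo,Plate} -> Bolt = 1*3 = 3, Bracket = 3*5 = 15, Nut = 1*1 = 1.
Iteration 3: components of {Bolt,Bracket,Nut} -> Base = 15*5 = 75.
Iteration 4: no further components; recursion stops.
SUM(total) = 1 + 3 + 1 + 15 + 1 + 3 + 75 = 99.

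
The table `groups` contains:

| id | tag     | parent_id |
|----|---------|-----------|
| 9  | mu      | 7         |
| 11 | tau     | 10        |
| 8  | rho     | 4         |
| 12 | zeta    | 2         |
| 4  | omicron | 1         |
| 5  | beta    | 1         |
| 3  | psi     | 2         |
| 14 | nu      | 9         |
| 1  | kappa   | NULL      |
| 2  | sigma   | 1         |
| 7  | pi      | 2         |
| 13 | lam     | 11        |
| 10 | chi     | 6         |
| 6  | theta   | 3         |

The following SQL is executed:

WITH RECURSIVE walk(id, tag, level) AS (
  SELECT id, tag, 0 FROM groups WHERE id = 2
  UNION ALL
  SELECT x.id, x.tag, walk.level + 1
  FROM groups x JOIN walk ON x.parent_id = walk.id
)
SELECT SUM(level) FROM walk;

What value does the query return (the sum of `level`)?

22

Base: id=2 (sigma) at level 0.
Iteration 1: rows with parent_id in {2} -> psi (id 3, level 1), pi (id 7, level 1), zeta (id 12, level 1).
Iteration 2: rows with parent_id in {3,7,12} -> theta (id 6, level 2), mu (id 9, level 2).
Iteration 3: rows with parent_id in {6,9} -> chi (id 10, level 3), nu (id 14, level 3).
Iteration 4: rows with parent_id in {10,14} -> tau (id 11, level 4).
Iteration 5: rows with parent_id in {11} -> lam (id 13, level 5).
Iteration 6: no rows with parent_id in {13}; recursion stops.
SUM(level) = 0 + 1 + 1 + 1 + 2 + 2 + 3 + 3 + 4 + 5 = 22.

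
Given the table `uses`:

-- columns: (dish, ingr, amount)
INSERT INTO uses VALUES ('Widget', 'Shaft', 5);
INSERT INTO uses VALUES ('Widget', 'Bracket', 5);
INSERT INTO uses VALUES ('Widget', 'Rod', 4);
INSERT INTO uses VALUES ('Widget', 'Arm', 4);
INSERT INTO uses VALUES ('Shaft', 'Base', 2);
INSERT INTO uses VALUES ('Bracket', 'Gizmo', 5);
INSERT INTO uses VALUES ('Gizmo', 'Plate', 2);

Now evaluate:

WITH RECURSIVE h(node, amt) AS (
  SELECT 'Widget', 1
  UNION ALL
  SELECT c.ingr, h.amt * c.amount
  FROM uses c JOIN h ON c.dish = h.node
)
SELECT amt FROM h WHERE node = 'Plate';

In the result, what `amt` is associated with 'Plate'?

Base: (Widget, amt=1).
Iteration 1: components of {Widget} -> Arm = 1*4 = 4, Bracket = 1*5 = 5, Rod = 1*4 = 4, Shaft = 1*5 = 5.
Iteration 2: components of {Arm,Bracket,Rod,Shaft} -> Base = 5*2 = 10, Gizmo = 5*5 = 25.
Iteration 3: components of {Base,Gizmo} -> Plate = 25*2 = 50.
Iteration 4: no further components; recursion stops.

50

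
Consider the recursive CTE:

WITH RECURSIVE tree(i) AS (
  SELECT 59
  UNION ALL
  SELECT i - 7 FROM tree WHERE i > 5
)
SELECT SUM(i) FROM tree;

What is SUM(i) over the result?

Base: i=59.
Iteration 1: 59 > 5 holds -> i = 59 - 7 = 52.
Iteration 2: 52 > 5 holds -> i = 52 - 7 = 45.
Iteration 3: 45 > 5 holds -> i = 45 - 7 = 38.
Iteration 4: 38 > 5 holds -> i = 38 - 7 = 31.
Iteration 5: 31 > 5 holds -> i = 31 - 7 = 24.
Iteration 6: 24 > 5 holds -> i = 24 - 7 = 17.
Iteration 7: 17 > 5 holds -> i = 17 - 7 = 10.
Iteration 8: 10 > 5 holds -> i = 10 - 7 = 3.
Iteration 9: 3 > 5 fails; recursion stops.
SUM(i) = 59 + 52 + 45 + 38 + 31 + 24 + 17 + 10 + 3 = 279.

279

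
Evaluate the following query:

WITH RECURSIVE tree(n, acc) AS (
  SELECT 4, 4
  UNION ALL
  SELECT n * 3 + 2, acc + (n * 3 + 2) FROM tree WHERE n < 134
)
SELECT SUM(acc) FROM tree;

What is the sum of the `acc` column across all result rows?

280

Base: n=4, acc=4.
Iteration 1: 4 < 134 holds -> n = 4 * 3 + 2 = 14, acc = 4 + 14 = 18.
Iteration 2: 14 < 134 holds -> n = 14 * 3 + 2 = 44, acc = 18 + 44 = 62.
Iteration 3: 44 < 134 holds -> n = 44 * 3 + 2 = 134, acc = 62 + 134 = 196.
Iteration 4: 134 < 134 fails; recursion stops.
SUM(acc) = 4 + 18 + 62 + 196 = 280.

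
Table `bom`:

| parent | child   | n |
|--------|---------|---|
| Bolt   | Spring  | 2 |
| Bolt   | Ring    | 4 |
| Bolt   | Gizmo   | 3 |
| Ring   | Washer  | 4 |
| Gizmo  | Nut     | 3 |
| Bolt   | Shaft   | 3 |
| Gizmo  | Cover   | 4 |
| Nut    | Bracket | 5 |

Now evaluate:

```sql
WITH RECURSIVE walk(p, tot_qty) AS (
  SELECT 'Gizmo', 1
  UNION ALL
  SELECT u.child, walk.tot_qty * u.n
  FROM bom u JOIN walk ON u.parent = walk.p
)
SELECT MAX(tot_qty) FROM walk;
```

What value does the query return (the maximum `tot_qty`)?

Base: (Gizmo, tot_qty=1).
Iteration 1: components of {Gizmo} -> Cover = 1*4 = 4, Nut = 1*3 = 3.
Iteration 2: components of {Cover,Nut} -> Bracket = 3*5 = 15.
Iteration 3: no further components; recursion stops.
tot_qty values: 1, 3, 4, 15; the maximum is 15.

15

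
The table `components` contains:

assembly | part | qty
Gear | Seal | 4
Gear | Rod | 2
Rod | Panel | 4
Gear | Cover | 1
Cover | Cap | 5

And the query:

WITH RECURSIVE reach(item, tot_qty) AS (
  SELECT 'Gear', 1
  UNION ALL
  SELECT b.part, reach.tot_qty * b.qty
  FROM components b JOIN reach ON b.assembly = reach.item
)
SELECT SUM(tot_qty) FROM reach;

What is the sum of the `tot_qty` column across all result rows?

21

Base: (Gear, tot_qty=1).
Iteration 1: components of {Gear} -> Cover = 1*1 = 1, Rod = 1*2 = 2, Seal = 1*4 = 4.
Iteration 2: components of {Cover,Rod,Seal} -> Cap = 1*5 = 5, Panel = 2*4 = 8.
Iteration 3: no further components; recursion stops.
SUM(tot_qty) = 1 + 4 + 2 + 1 + 8 + 5 = 21.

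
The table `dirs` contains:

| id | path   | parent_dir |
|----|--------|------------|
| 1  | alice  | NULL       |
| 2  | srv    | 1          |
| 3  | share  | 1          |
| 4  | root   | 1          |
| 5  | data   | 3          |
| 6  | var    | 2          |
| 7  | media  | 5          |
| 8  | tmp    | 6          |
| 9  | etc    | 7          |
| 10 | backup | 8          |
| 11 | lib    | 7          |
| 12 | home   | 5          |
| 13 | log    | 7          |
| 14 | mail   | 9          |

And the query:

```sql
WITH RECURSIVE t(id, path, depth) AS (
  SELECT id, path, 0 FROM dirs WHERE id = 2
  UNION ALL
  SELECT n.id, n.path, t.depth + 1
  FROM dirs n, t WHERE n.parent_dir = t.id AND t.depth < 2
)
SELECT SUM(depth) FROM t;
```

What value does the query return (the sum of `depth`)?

3

Base: id=2 (srv) at depth 0.
Iteration 1: rows with parent_dir in {2} -> var (id 6, depth 1).
Iteration 2: rows with parent_dir in {6} -> tmp (id 8, depth 2).
Iteration 3: depth < 2 fails for all current rows; recursion stops.
SUM(depth) = 0 + 1 + 2 = 3.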